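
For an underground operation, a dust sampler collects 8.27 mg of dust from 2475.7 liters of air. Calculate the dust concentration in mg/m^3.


Convert liters to m^3: 1 m^3 = 1000 L
Concentration = mass / volume * 1000
= 8.27 / 2475.7 * 1000
= 0.003340469362 * 1000
= 3.3405 mg/m^3

3.3405 mg/m^3


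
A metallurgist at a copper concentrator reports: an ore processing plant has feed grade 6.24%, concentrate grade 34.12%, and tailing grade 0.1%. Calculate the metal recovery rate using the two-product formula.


98.6867%

Using the two-product formula:
R = 100 * c * (f - t) / (f * (c - t))
Numerator = 100 * 34.12 * (6.24 - 0.1)
= 100 * 34.12 * 6.14
= 20949.68
Denominator = 6.24 * (34.12 - 0.1)
= 6.24 * 34.02
= 212.2848
R = 20949.68 / 212.2848
= 98.6867%


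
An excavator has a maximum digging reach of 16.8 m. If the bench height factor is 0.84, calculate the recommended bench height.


14.112 m

Bench height = reach * factor
= 16.8 * 0.84
= 14.112 m


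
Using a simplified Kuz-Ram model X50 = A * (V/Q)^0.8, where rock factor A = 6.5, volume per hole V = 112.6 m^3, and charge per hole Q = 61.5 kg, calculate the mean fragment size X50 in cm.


Compute V/Q:
V/Q = 112.6 / 61.5 = 1.830894309
Raise to the power 0.8:
(V/Q)^0.8 = 1.830894309^0.8 = 1.622297951
Multiply by A:
X50 = 6.5 * 1.622297951
= 10.5449 cm

10.5449 cm


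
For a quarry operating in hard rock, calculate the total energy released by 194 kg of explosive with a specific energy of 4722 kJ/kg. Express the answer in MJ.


916.068 MJ

Energy = mass * specific_energy / 1000
= 194 * 4722 / 1000
= 916068 / 1000
= 916.068 MJ


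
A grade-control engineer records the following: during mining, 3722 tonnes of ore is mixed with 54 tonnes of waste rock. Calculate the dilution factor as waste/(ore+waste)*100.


1.4301%

Total material = ore + waste
= 3722 + 54 = 3776 tonnes
Dilution = waste / total * 100
= 54 / 3776 * 100
= 0.01430084746 * 100
= 1.4301%


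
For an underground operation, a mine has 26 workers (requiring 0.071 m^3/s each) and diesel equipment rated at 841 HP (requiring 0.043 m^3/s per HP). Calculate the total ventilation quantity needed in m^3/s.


38.009 m^3/s

Airflow for workers:
Q_people = 26 * 0.071 = 1.846 m^3/s
Airflow for diesel equipment:
Q_diesel = 841 * 0.043 = 36.163 m^3/s
Total ventilation:
Q_total = 1.846 + 36.163
= 38.009 m^3/s


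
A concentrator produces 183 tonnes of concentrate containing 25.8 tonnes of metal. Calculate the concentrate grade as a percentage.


Grade = (metal in concentrate / concentrate mass) * 100
= (25.8 / 183) * 100
= 0.1409836066 * 100
= 14.0984%

14.0984%


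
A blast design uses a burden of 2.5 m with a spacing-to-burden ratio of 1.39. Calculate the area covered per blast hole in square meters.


8.6875 m^2

First, find the spacing:
Spacing = burden * ratio = 2.5 * 1.39
= 3.475 m
Then, calculate the area:
Area = burden * spacing = 2.5 * 3.475
= 8.6875 m^2


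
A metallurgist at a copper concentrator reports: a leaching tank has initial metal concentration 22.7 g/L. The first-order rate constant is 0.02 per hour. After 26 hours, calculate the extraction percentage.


40.5479%

Compute the exponent:
-k * t = -0.02 * 26 = -0.52
Remaining concentration:
C = 22.7 * exp(-0.52)
= 22.7 * 0.594520548
= 13.49561644 g/L
Extracted = 22.7 - 13.49561644 = 9.204383561 g/L
Extraction % = 9.204383561 / 22.7 * 100
= 40.5479%


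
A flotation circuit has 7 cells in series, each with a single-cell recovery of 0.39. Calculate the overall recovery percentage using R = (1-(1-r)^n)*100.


96.8573%

Complement of single-cell recovery:
1 - r = 1 - 0.39 = 0.61
Raise to power n:
(1 - r)^7 = 0.61^7 = 0.03142742836
Overall recovery:
R = (1 - 0.03142742836) * 100
= 96.8573%


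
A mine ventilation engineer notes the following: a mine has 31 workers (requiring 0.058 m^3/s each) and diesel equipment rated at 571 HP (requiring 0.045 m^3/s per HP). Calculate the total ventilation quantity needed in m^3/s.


27.493 m^3/s

Airflow for workers:
Q_people = 31 * 0.058 = 1.798 m^3/s
Airflow for diesel equipment:
Q_diesel = 571 * 0.045 = 25.695 m^3/s
Total ventilation:
Q_total = 1.798 + 25.695
= 27.493 m^3/s


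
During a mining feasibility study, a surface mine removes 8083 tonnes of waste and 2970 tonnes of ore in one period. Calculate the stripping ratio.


2.7215

Stripping ratio = waste tonnage / ore tonnage
= 8083 / 2970
= 2.7215


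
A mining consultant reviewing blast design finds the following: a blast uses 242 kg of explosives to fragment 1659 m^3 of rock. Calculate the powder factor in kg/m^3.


Powder factor = explosive mass / rock volume
= 242 / 1659
= 0.1459 kg/m^3

0.1459 kg/m^3


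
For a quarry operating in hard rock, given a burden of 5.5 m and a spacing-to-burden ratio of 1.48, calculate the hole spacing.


Spacing = burden * ratio
= 5.5 * 1.48
= 8.14 m

8.14 m


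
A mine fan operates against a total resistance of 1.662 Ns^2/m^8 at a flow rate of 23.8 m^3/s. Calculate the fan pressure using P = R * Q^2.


Compute Q^2:
Q^2 = 23.8^2 = 566.44
Compute pressure:
P = R * Q^2 = 1.662 * 566.44
= 941.4233 Pa

941.4233 Pa


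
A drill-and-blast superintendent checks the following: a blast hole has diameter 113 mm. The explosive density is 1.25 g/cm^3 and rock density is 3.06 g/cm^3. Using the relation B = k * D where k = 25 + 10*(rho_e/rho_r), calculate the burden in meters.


First, compute k:
rho_e / rho_r = 1.25 / 3.06 = 0.408496732
k = 25 + 10 * 0.408496732 = 29.08496732
Then, compute burden:
B = k * D / 1000 = 29.08496732 * 113 / 1000
= 3286.601307 / 1000
= 3.2866 m

3.2866 m


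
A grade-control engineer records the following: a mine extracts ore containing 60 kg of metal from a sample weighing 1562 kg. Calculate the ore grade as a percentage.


Ore grade = (metal mass / ore mass) * 100
= (60 / 1562) * 100
= 0.03841229193 * 100
= 3.8412%

3.8412%


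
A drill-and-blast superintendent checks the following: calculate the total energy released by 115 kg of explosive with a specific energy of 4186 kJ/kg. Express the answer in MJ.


481.39 MJ

Energy = mass * specific_energy / 1000
= 115 * 4186 / 1000
= 481390 / 1000
= 481.39 MJ


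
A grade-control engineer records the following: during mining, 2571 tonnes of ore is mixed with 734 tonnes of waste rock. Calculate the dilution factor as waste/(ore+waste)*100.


Total material = ore + waste
= 2571 + 734 = 3305 tonnes
Dilution = waste / total * 100
= 734 / 3305 * 100
= 0.2220877458 * 100
= 22.2088%

22.2088%


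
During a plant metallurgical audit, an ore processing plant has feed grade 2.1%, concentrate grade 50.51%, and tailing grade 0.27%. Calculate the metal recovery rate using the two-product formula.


Using the two-product formula:
R = 100 * c * (f - t) / (f * (c - t))
Numerator = 100 * 50.51 * (2.1 - 0.27)
= 100 * 50.51 * 1.83
= 9243.33
Denominator = 2.1 * (50.51 - 0.27)
= 2.1 * 50.24
= 105.504
R = 9243.33 / 105.504
= 87.6112%

87.6112%


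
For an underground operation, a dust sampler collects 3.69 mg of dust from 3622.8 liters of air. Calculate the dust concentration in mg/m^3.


1.0185 mg/m^3

Convert liters to m^3: 1 m^3 = 1000 L
Concentration = mass / volume * 1000
= 3.69 / 3622.8 * 1000
= 0.001018549188 * 1000
= 1.0185 mg/m^3


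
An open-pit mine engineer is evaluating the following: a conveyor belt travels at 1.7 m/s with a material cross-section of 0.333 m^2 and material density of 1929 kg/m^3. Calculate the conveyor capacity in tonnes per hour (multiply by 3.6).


Volumetric flow = speed * area
= 1.7 * 0.333 = 0.5661 m^3/s
Mass flow = volumetric * density
= 0.5661 * 1929 = 1092.0069 kg/s
Convert to t/h: multiply by 3.6
Capacity = 1092.0069 * 3.6
= 3931.2248 t/h

3931.2248 t/h


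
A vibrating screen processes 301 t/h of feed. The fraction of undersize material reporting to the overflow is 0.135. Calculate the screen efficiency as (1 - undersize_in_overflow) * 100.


86.5%

Screen efficiency = (1 - fraction of undersize in overflow) * 100
= (1 - 0.135) * 100
= 0.865 * 100
= 86.5%


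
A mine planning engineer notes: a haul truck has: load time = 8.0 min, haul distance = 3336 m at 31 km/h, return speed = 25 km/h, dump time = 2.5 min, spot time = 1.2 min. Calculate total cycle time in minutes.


26.1632 min

Convert haul speed to m/min: 31 * 1000/60 = 516.6666667 m/min
Haul time = 3336 / 516.6666667 = 6.456774194 min
Convert return speed to m/min: 25 * 1000/60 = 416.6666667 m/min
Return time = 3336 / 416.6666667 = 8.0064 min
Total cycle time:
= 8.0 + 6.456774194 + 2.5 + 8.0064 + 1.2
= 26.1632 min


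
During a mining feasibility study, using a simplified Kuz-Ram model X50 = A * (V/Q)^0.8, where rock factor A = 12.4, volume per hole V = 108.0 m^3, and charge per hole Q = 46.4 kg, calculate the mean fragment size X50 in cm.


24.3751 cm

Compute V/Q:
V/Q = 108.0 / 46.4 = 2.327586207
Raise to the power 0.8:
(V/Q)^0.8 = 2.327586207^0.8 = 1.965733414
Multiply by A:
X50 = 12.4 * 1.965733414
= 24.3751 cm


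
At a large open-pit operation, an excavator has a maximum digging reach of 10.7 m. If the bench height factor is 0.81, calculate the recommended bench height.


Bench height = reach * factor
= 10.7 * 0.81
= 8.667 m

8.667 m


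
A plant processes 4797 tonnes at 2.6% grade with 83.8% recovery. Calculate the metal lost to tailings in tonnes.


Total metal in feed:
= 4797 * 2.6 / 100 = 124.722 tonnes
Metal recovered:
= 124.722 * 83.8 / 100 = 104.517036 tonnes
Metal lost to tailings:
= 124.722 - 104.517036
= 20.205 tonnes

20.205 tonnes


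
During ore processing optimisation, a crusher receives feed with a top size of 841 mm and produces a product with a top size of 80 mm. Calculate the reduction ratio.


Reduction ratio = feed size / product size
= 841 / 80
= 10.5125

10.5125


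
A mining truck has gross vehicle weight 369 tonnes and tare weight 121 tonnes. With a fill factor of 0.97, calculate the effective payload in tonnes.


240.56 tonnes

Maximum payload = gross - tare
= 369 - 121 = 248 tonnes
Effective payload = max payload * fill factor
= 248 * 0.97
= 240.56 tonnes


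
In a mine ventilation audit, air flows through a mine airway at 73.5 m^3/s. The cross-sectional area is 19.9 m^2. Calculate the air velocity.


3.6935 m/s

Velocity = flow rate / cross-sectional area
= 73.5 / 19.9
= 3.6935 m/s


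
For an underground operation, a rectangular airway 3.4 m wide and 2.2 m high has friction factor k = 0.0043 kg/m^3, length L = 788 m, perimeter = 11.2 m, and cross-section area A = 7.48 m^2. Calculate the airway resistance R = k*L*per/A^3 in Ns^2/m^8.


0.0907 Ns^2/m^8

Compute the numerator:
k * L * per = 0.0043 * 788 * 11.2
= 37.95008
Compute the denominator:
A^3 = 7.48^3 = 418.508992
Resistance:
R = 37.95008 / 418.508992
= 0.0907 Ns^2/m^8


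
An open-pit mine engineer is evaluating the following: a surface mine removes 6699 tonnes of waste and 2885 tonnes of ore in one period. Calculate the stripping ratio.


2.322

Stripping ratio = waste tonnage / ore tonnage
= 6699 / 2885
= 2.322


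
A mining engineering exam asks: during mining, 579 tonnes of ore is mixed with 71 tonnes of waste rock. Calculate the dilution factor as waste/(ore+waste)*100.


10.9231%

Total material = ore + waste
= 579 + 71 = 650 tonnes
Dilution = waste / total * 100
= 71 / 650 * 100
= 0.1092307692 * 100
= 10.9231%


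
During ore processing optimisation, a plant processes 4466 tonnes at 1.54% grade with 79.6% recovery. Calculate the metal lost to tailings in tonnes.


14.0304 tonnes

Total metal in feed:
= 4466 * 1.54 / 100 = 68.7764 tonnes
Metal recovered:
= 68.7764 * 79.6 / 100 = 54.7460144 tonnes
Metal lost to tailings:
= 68.7764 - 54.7460144
= 14.0304 tonnes


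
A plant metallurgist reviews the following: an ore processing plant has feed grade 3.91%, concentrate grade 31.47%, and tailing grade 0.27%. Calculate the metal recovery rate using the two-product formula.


93.9003%

Using the two-product formula:
R = 100 * c * (f - t) / (f * (c - t))
Numerator = 100 * 31.47 * (3.91 - 0.27)
= 100 * 31.47 * 3.64
= 11455.08
Denominator = 3.91 * (31.47 - 0.27)
= 3.91 * 31.2
= 121.992
R = 11455.08 / 121.992
= 93.9003%


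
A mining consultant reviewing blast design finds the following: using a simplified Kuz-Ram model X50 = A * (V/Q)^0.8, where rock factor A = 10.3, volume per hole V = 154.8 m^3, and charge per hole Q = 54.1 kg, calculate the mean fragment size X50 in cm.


Compute V/Q:
V/Q = 154.8 / 54.1 = 2.861367837
Raise to the power 0.8:
(V/Q)^0.8 = 2.861367837^0.8 = 2.318776835
Multiply by A:
X50 = 10.3 * 2.318776835
= 23.8834 cm

23.8834 cm


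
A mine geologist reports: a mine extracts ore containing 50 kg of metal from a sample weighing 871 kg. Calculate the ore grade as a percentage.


Ore grade = (metal mass / ore mass) * 100
= (50 / 871) * 100
= 0.05740528129 * 100
= 5.7405%

5.7405%


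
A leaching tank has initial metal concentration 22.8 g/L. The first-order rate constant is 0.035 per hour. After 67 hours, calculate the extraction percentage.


90.4153%

Compute the exponent:
-k * t = -0.035 * 67 = -2.345
Remaining concentration:
C = 22.8 * exp(-2.345)
= 22.8 * 0.09584720213
= 2.185316209 g/L
Extracted = 22.8 - 2.185316209 = 20.61468379 g/L
Extraction % = 20.61468379 / 22.8 * 100
= 90.4153%


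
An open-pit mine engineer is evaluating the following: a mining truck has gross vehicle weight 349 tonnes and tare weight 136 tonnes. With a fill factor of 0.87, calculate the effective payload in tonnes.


Maximum payload = gross - tare
= 349 - 136 = 213 tonnes
Effective payload = max payload * fill factor
= 213 * 0.87
= 185.31 tonnes

185.31 tonnes


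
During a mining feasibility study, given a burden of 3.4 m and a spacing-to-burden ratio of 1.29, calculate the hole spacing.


Spacing = burden * ratio
= 3.4 * 1.29
= 4.386 m

4.386 m


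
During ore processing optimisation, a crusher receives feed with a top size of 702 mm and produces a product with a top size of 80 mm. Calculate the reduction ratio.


8.775

Reduction ratio = feed size / product size
= 702 / 80
= 8.775


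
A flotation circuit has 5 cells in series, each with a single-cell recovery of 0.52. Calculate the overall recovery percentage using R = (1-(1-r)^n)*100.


97.452%

Complement of single-cell recovery:
1 - r = 1 - 0.52 = 0.48
Raise to power n:
(1 - r)^5 = 0.48^5 = 0.0254803968
Overall recovery:
R = (1 - 0.0254803968) * 100
= 97.452%


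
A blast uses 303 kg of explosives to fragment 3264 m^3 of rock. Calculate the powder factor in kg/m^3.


Powder factor = explosive mass / rock volume
= 303 / 3264
= 0.0928 kg/m^3

0.0928 kg/m^3


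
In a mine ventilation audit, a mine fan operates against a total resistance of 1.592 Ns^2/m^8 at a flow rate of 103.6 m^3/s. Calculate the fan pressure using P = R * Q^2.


17086.8723 Pa

Compute Q^2:
Q^2 = 103.6^2 = 10732.96
Compute pressure:
P = R * Q^2 = 1.592 * 10732.96
= 17086.8723 Pa


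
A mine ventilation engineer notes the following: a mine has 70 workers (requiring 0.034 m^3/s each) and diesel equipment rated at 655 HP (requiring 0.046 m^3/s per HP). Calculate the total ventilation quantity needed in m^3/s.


Airflow for workers:
Q_people = 70 * 0.034 = 2.38 m^3/s
Airflow for diesel equipment:
Q_diesel = 655 * 0.046 = 30.13 m^3/s
Total ventilation:
Q_total = 2.38 + 30.13
= 32.51 m^3/s

32.51 m^3/s


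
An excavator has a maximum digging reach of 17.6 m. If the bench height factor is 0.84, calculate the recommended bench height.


14.784 m

Bench height = reach * factor
= 17.6 * 0.84
= 14.784 m


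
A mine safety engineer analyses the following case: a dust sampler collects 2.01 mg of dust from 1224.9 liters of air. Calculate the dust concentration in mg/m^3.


1.641 mg/m^3

Convert liters to m^3: 1 m^3 = 1000 L
Concentration = mass / volume * 1000
= 2.01 / 1224.9 * 1000
= 0.001640950282 * 1000
= 1.641 mg/m^3


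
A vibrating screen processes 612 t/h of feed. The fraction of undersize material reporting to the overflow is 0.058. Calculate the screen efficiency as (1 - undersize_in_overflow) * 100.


94.2%

Screen efficiency = (1 - fraction of undersize in overflow) * 100
= (1 - 0.058) * 100
= 0.942 * 100
= 94.2%


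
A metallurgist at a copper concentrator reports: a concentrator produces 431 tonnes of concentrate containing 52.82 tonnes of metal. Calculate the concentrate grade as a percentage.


12.2552%

Grade = (metal in concentrate / concentrate mass) * 100
= (52.82 / 431) * 100
= 0.1225522042 * 100
= 12.2552%


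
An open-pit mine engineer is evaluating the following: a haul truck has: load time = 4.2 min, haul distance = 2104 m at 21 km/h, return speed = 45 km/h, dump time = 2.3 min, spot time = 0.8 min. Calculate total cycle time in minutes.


16.1168 min

Convert haul speed to m/min: 21 * 1000/60 = 350 m/min
Haul time = 2104 / 350 = 6.011428571 min
Convert return speed to m/min: 45 * 1000/60 = 750 m/min
Return time = 2104 / 750 = 2.805333333 min
Total cycle time:
= 4.2 + 6.011428571 + 2.3 + 2.805333333 + 0.8
= 16.1168 min


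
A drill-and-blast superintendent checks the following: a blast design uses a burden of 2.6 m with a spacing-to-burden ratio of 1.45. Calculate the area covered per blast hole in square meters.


9.802 m^2

First, find the spacing:
Spacing = burden * ratio = 2.6 * 1.45
= 3.77 m
Then, calculate the area:
Area = burden * spacing = 2.6 * 3.77
= 9.802 m^2


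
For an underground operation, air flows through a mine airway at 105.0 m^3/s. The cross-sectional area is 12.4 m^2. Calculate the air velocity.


8.4677 m/s

Velocity = flow rate / cross-sectional area
= 105.0 / 12.4
= 8.4677 m/s


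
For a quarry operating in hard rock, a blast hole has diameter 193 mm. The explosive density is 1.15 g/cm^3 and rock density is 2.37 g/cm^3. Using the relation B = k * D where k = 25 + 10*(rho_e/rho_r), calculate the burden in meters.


5.7615 m

First, compute k:
rho_e / rho_r = 1.15 / 2.37 = 0.4852320675
k = 25 + 10 * 0.4852320675 = 29.85232068
Then, compute burden:
B = k * D / 1000 = 29.85232068 * 193 / 1000
= 5761.49789 / 1000
= 5.7615 m


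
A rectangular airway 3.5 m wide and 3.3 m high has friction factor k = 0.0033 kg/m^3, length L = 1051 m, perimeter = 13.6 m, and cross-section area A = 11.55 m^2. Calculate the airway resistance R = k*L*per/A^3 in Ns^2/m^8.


0.0306 Ns^2/m^8

Compute the numerator:
k * L * per = 0.0033 * 1051 * 13.6
= 47.16888
Compute the denominator:
A^3 = 11.55^3 = 1540.798875
Resistance:
R = 47.16888 / 1540.798875
= 0.0306 Ns^2/m^8


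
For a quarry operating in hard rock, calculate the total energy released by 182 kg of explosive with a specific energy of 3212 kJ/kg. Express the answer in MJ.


584.584 MJ

Energy = mass * specific_energy / 1000
= 182 * 3212 / 1000
= 584584 / 1000
= 584.584 MJ


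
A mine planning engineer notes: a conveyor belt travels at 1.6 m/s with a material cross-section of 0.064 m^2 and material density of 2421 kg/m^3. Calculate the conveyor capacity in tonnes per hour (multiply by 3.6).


Volumetric flow = speed * area
= 1.6 * 0.064 = 0.1024 m^3/s
Mass flow = volumetric * density
= 0.1024 * 2421 = 247.9104 kg/s
Convert to t/h: multiply by 3.6
Capacity = 247.9104 * 3.6
= 892.4774 t/h

892.4774 t/h


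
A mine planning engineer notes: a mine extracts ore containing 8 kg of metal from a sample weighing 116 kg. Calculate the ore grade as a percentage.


6.8966%

Ore grade = (metal mass / ore mass) * 100
= (8 / 116) * 100
= 0.06896551724 * 100
= 6.8966%


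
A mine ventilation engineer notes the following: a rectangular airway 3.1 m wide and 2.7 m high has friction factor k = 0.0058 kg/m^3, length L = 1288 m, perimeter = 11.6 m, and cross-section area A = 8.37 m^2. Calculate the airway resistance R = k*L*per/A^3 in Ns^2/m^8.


Compute the numerator:
k * L * per = 0.0058 * 1288 * 11.6
= 86.65664
Compute the denominator:
A^3 = 8.37^3 = 586.376253
Resistance:
R = 86.65664 / 586.376253
= 0.1478 Ns^2/m^8

0.1478 Ns^2/m^8


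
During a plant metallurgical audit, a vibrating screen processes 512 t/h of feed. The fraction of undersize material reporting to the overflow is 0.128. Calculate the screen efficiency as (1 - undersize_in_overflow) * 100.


Screen efficiency = (1 - fraction of undersize in overflow) * 100
= (1 - 0.128) * 100
= 0.872 * 100
= 87.2%

87.2%


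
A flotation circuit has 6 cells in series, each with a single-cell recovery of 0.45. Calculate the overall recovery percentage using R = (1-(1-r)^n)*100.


97.2319%

Complement of single-cell recovery:
1 - r = 1 - 0.45 = 0.55
Raise to power n:
(1 - r)^6 = 0.55^6 = 0.02768064063
Overall recovery:
R = (1 - 0.02768064063) * 100
= 97.2319%


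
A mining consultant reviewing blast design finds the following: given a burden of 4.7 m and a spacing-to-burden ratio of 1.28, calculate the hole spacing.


Spacing = burden * ratio
= 4.7 * 1.28
= 6.016 m

6.016 m


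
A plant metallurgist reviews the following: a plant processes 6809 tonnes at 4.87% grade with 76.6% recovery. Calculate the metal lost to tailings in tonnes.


Total metal in feed:
= 6809 * 4.87 / 100 = 331.5983 tonnes
Metal recovered:
= 331.5983 * 76.6 / 100 = 254.0042978 tonnes
Metal lost to tailings:
= 331.5983 - 254.0042978
= 77.594 tonnes

77.594 tonnes


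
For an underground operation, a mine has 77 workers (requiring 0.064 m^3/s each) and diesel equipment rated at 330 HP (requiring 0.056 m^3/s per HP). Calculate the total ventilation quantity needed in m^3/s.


23.408 m^3/s

Airflow for workers:
Q_people = 77 * 0.064 = 4.928 m^3/s
Airflow for diesel equipment:
Q_diesel = 330 * 0.056 = 18.48 m^3/s
Total ventilation:
Q_total = 4.928 + 18.48
= 23.408 m^3/s


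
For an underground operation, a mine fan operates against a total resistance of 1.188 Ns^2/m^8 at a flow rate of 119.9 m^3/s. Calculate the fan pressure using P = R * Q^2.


Compute Q^2:
Q^2 = 119.9^2 = 14376.01
Compute pressure:
P = R * Q^2 = 1.188 * 14376.01
= 17078.6999 Pa

17078.6999 Pa


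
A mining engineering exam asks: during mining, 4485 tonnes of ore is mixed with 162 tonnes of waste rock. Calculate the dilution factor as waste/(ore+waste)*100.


3.4861%

Total material = ore + waste
= 4485 + 162 = 4647 tonnes
Dilution = waste / total * 100
= 162 / 4647 * 100
= 0.03486120077 * 100
= 3.4861%


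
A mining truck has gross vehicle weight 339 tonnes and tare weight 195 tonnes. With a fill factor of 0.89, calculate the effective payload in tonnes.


Maximum payload = gross - tare
= 339 - 195 = 144 tonnes
Effective payload = max payload * fill factor
= 144 * 0.89
= 128.16 tonnes

128.16 tonnes


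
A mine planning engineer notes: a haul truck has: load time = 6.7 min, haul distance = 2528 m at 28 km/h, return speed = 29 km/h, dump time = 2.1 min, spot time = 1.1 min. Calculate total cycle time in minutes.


Convert haul speed to m/min: 28 * 1000/60 = 466.6666667 m/min
Haul time = 2528 / 466.6666667 = 5.417142857 min
Convert return speed to m/min: 29 * 1000/60 = 483.3333333 m/min
Return time = 2528 / 483.3333333 = 5.230344828 min
Total cycle time:
= 6.7 + 5.417142857 + 2.1 + 5.230344828 + 1.1
= 20.5475 min

20.5475 min


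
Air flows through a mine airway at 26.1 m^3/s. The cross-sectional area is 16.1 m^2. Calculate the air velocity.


1.6211 m/s

Velocity = flow rate / cross-sectional area
= 26.1 / 16.1
= 1.6211 m/s


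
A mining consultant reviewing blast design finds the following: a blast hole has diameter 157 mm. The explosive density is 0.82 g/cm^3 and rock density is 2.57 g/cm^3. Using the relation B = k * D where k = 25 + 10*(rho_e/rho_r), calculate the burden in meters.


4.4259 m

First, compute k:
rho_e / rho_r = 0.82 / 2.57 = 0.3190661479
k = 25 + 10 * 0.3190661479 = 28.19066148
Then, compute burden:
B = k * D / 1000 = 28.19066148 * 157 / 1000
= 4425.933852 / 1000
= 4.4259 m


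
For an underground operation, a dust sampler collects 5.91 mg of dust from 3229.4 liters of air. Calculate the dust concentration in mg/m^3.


1.8301 mg/m^3

Convert liters to m^3: 1 m^3 = 1000 L
Concentration = mass / volume * 1000
= 5.91 / 3229.4 * 1000
= 0.001830061312 * 1000
= 1.8301 mg/m^3


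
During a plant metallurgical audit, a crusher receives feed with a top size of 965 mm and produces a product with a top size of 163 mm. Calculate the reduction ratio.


Reduction ratio = feed size / product size
= 965 / 163
= 5.9202

5.9202


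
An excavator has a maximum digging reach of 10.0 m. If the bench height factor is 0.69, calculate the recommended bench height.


6.9 m

Bench height = reach * factor
= 10.0 * 0.69
= 6.9 m


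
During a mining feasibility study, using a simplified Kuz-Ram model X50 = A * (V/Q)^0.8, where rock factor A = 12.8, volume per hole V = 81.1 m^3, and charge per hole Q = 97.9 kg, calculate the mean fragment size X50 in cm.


Compute V/Q:
V/Q = 81.1 / 97.9 = 0.8283963228
Raise to the power 0.8:
(V/Q)^0.8 = 0.8283963228^0.8 = 0.8601823557
Multiply by A:
X50 = 12.8 * 0.8601823557
= 11.0103 cm

11.0103 cm


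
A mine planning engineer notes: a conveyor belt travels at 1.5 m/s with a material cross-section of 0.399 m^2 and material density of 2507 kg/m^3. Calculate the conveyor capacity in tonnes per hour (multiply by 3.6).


5401.5822 t/h

Volumetric flow = speed * area
= 1.5 * 0.399 = 0.5985 m^3/s
Mass flow = volumetric * density
= 0.5985 * 2507 = 1500.4395 kg/s
Convert to t/h: multiply by 3.6
Capacity = 1500.4395 * 3.6
= 5401.5822 t/h


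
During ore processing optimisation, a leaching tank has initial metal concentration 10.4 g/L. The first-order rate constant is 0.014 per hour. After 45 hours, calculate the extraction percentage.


Compute the exponent:
-k * t = -0.014 * 45 = -0.63
Remaining concentration:
C = 10.4 * exp(-0.63)
= 10.4 * 0.532591801
= 5.53895473 g/L
Extracted = 10.4 - 5.53895473 = 4.86104527 g/L
Extraction % = 4.86104527 / 10.4 * 100
= 46.7408%

46.7408%


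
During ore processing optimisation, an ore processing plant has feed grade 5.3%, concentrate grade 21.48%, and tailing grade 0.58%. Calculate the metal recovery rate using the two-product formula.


Using the two-product formula:
R = 100 * c * (f - t) / (f * (c - t))
Numerator = 100 * 21.48 * (5.3 - 0.58)
= 100 * 21.48 * 4.72
= 10138.56
Denominator = 5.3 * (21.48 - 0.58)
= 5.3 * 20.9
= 110.77
R = 10138.56 / 110.77
= 91.528%

91.528%


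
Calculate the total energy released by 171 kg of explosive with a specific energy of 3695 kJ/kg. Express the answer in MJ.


631.845 MJ

Energy = mass * specific_energy / 1000
= 171 * 3695 / 1000
= 631845 / 1000
= 631.845 MJ


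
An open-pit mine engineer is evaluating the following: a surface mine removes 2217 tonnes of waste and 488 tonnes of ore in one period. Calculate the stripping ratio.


Stripping ratio = waste tonnage / ore tonnage
= 2217 / 488
= 4.543

4.543


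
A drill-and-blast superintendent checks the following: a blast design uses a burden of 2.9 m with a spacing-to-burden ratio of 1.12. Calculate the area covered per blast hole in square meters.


9.4192 m^2

First, find the spacing:
Spacing = burden * ratio = 2.9 * 1.12
= 3.248 m
Then, calculate the area:
Area = burden * spacing = 2.9 * 3.248
= 9.4192 m^2


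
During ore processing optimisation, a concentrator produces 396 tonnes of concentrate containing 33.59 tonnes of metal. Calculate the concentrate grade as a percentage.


8.4823%

Grade = (metal in concentrate / concentrate mass) * 100
= (33.59 / 396) * 100
= 0.08482323232 * 100
= 8.4823%


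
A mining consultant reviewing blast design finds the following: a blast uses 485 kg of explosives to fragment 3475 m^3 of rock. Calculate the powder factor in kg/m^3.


0.1396 kg/m^3

Powder factor = explosive mass / rock volume
= 485 / 3475
= 0.1396 kg/m^3


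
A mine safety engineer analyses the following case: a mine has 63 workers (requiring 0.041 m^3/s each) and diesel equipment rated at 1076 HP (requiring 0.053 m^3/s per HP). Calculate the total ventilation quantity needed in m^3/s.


59.611 m^3/s

Airflow for workers:
Q_people = 63 * 0.041 = 2.583 m^3/s
Airflow for diesel equipment:
Q_diesel = 1076 * 0.053 = 57.028 m^3/s
Total ventilation:
Q_total = 2.583 + 57.028
= 59.611 m^3/s


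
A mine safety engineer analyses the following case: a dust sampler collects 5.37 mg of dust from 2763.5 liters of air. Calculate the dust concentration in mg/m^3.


Convert liters to m^3: 1 m^3 = 1000 L
Concentration = mass / volume * 1000
= 5.37 / 2763.5 * 1000
= 0.001943187986 * 1000
= 1.9432 mg/m^3

1.9432 mg/m^3


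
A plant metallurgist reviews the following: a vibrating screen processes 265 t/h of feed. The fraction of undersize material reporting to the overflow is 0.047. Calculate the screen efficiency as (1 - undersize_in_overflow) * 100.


Screen efficiency = (1 - fraction of undersize in overflow) * 100
= (1 - 0.047) * 100
= 0.953 * 100
= 95.3%

95.3%


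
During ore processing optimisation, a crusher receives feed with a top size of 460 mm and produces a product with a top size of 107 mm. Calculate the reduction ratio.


Reduction ratio = feed size / product size
= 460 / 107
= 4.2991

4.2991


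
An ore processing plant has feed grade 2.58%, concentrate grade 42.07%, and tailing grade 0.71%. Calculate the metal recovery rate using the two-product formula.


73.7248%

Using the two-product formula:
R = 100 * c * (f - t) / (f * (c - t))
Numerator = 100 * 42.07 * (2.58 - 0.71)
= 100 * 42.07 * 1.87
= 7867.09
Denominator = 2.58 * (42.07 - 0.71)
= 2.58 * 41.36
= 106.7088
R = 7867.09 / 106.7088
= 73.7248%


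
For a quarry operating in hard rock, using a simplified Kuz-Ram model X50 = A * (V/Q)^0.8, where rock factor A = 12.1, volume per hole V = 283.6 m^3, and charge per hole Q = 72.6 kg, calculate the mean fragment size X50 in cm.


35.9916 cm

Compute V/Q:
V/Q = 283.6 / 72.6 = 3.906336088
Raise to the power 0.8:
(V/Q)^0.8 = 3.906336088^0.8 = 2.974511721
Multiply by A:
X50 = 12.1 * 2.974511721
= 35.9916 cm


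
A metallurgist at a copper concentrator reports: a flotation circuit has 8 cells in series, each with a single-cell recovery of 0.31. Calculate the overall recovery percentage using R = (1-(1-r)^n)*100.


Complement of single-cell recovery:
1 - r = 1 - 0.31 = 0.69
Raise to power n:
(1 - r)^8 = 0.69^8 = 0.05137983744
Overall recovery:
R = (1 - 0.05137983744) * 100
= 94.862%

94.862%


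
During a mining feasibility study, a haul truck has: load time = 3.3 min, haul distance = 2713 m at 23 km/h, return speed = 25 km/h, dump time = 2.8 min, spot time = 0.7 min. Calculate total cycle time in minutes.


20.3886 min

Convert haul speed to m/min: 23 * 1000/60 = 383.3333333 m/min
Haul time = 2713 / 383.3333333 = 7.077391304 min
Convert return speed to m/min: 25 * 1000/60 = 416.6666667 m/min
Return time = 2713 / 416.6666667 = 6.5112 min
Total cycle time:
= 3.3 + 7.077391304 + 2.8 + 6.5112 + 0.7
= 20.3886 min


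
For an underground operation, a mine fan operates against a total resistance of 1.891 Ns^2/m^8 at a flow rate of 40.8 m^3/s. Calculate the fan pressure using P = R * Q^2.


Compute Q^2:
Q^2 = 40.8^2 = 1664.64
Compute pressure:
P = R * Q^2 = 1.891 * 1664.64
= 3147.8342 Pa

3147.8342 Pa


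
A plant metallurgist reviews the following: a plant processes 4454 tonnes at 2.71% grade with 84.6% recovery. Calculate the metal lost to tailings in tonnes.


18.5883 tonnes

Total metal in feed:
= 4454 * 2.71 / 100 = 120.7034 tonnes
Metal recovered:
= 120.7034 * 84.6 / 100 = 102.1150764 tonnes
Metal lost to tailings:
= 120.7034 - 102.1150764
= 18.5883 tonnes


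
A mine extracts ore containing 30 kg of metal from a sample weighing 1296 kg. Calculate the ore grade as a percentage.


Ore grade = (metal mass / ore mass) * 100
= (30 / 1296) * 100
= 0.02314814815 * 100
= 2.3148%

2.3148%


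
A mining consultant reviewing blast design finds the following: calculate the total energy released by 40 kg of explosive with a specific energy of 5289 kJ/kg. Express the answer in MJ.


211.56 MJ

Energy = mass * specific_energy / 1000
= 40 * 5289 / 1000
= 211560 / 1000
= 211.56 MJ


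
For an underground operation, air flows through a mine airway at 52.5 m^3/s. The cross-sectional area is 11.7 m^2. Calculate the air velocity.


Velocity = flow rate / cross-sectional area
= 52.5 / 11.7
= 4.4872 m/s

4.4872 m/s


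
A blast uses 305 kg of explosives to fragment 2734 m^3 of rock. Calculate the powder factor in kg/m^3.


0.1116 kg/m^3

Powder factor = explosive mass / rock volume
= 305 / 2734
= 0.1116 kg/m^3


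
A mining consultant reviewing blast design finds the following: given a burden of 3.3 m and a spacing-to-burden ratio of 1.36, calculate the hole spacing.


4.488 m

Spacing = burden * ratio
= 3.3 * 1.36
= 4.488 m


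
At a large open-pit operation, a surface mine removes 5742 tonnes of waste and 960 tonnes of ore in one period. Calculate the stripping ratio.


Stripping ratio = waste tonnage / ore tonnage
= 5742 / 960
= 5.9813

5.9813


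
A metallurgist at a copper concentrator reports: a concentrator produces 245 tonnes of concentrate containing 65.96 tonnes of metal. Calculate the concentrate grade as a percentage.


26.9224%

Grade = (metal in concentrate / concentrate mass) * 100
= (65.96 / 245) * 100
= 0.2692244898 * 100
= 26.9224%


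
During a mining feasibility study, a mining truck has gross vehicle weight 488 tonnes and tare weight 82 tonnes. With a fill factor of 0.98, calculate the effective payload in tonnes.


397.88 tonnes

Maximum payload = gross - tare
= 488 - 82 = 406 tonnes
Effective payload = max payload * fill factor
= 406 * 0.98
= 397.88 tonnes


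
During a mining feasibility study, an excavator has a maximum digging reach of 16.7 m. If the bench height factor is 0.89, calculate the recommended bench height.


14.863 m

Bench height = reach * factor
= 16.7 * 0.89
= 14.863 m


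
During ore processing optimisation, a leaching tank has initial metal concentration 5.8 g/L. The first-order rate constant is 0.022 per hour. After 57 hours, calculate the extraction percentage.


71.4639%

Compute the exponent:
-k * t = -0.022 * 57 = -1.254
Remaining concentration:
C = 5.8 * exp(-1.254)
= 5.8 * 0.2853610667
= 1.655094187 g/L
Extracted = 5.8 - 1.655094187 = 4.144905813 g/L
Extraction % = 4.144905813 / 5.8 * 100
= 71.4639%


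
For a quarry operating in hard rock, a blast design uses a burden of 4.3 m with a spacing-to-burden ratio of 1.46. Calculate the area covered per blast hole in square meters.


26.9954 m^2

First, find the spacing:
Spacing = burden * ratio = 4.3 * 1.46
= 6.278 m
Then, calculate the area:
Area = burden * spacing = 4.3 * 6.278
= 26.9954 m^2


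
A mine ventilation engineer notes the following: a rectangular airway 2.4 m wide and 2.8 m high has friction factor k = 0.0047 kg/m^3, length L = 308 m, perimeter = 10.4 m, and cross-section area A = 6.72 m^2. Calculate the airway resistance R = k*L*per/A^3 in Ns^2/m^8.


Compute the numerator:
k * L * per = 0.0047 * 308 * 10.4
= 15.05504
Compute the denominator:
A^3 = 6.72^3 = 303.464448
Resistance:
R = 15.05504 / 303.464448
= 0.0496 Ns^2/m^8

0.0496 Ns^2/m^8


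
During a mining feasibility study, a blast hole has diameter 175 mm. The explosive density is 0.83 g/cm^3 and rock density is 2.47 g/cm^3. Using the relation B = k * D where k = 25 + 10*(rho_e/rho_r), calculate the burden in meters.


First, compute k:
rho_e / rho_r = 0.83 / 2.47 = 0.3360323887
k = 25 + 10 * 0.3360323887 = 28.36032389
Then, compute burden:
B = k * D / 1000 = 28.36032389 * 175 / 1000
= 4963.05668 / 1000
= 4.9631 m

4.9631 m


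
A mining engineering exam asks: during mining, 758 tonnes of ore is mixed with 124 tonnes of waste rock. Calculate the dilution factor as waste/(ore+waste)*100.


Total material = ore + waste
= 758 + 124 = 882 tonnes
Dilution = waste / total * 100
= 124 / 882 * 100
= 0.1405895692 * 100
= 14.059%

14.059%


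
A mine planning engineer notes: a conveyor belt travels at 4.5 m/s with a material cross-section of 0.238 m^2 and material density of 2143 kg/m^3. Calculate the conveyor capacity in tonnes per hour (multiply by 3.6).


Volumetric flow = speed * area
= 4.5 * 0.238 = 1.071 m^3/s
Mass flow = volumetric * density
= 1.071 * 2143 = 2295.153 kg/s
Convert to t/h: multiply by 3.6
Capacity = 2295.153 * 3.6
= 8262.5508 t/h

8262.5508 t/h


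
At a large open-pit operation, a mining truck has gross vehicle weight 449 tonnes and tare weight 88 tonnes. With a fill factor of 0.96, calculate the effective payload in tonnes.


Maximum payload = gross - tare
= 449 - 88 = 361 tonnes
Effective payload = max payload * fill factor
= 361 * 0.96
= 346.56 tonnes

346.56 tonnes


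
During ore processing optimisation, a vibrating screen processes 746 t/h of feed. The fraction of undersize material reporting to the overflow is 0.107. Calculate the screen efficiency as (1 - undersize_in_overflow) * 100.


89.3%

Screen efficiency = (1 - fraction of undersize in overflow) * 100
= (1 - 0.107) * 100
= 0.893 * 100
= 89.3%


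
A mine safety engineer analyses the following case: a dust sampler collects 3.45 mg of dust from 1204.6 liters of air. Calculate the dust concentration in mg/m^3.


Convert liters to m^3: 1 m^3 = 1000 L
Concentration = mass / volume * 1000
= 3.45 / 1204.6 * 1000
= 0.002864021252 * 1000
= 2.864 mg/m^3

2.864 mg/m^3


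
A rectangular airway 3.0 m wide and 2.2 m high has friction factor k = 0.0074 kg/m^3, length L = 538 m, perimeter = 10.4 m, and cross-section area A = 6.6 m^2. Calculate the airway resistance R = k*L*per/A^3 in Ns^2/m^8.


0.144 Ns^2/m^8

Compute the numerator:
k * L * per = 0.0074 * 538 * 10.4
= 41.40448
Compute the denominator:
A^3 = 6.6^3 = 287.496
Resistance:
R = 41.40448 / 287.496
= 0.144 Ns^2/m^8


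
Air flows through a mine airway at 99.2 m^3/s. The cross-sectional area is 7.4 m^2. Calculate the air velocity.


13.4054 m/s

Velocity = flow rate / cross-sectional area
= 99.2 / 7.4
= 13.4054 m/s


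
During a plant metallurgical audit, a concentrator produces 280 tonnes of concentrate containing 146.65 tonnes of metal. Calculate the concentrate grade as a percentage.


Grade = (metal in concentrate / concentrate mass) * 100
= (146.65 / 280) * 100
= 0.52375 * 100
= 52.375%

52.375%


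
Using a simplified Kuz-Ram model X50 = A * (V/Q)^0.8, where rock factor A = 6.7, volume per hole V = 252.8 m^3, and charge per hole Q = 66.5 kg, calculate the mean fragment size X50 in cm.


19.5002 cm

Compute V/Q:
V/Q = 252.8 / 66.5 = 3.801503759
Raise to the power 0.8:
(V/Q)^0.8 = 3.801503759^0.8 = 2.910478125
Multiply by A:
X50 = 6.7 * 2.910478125
= 19.5002 cm


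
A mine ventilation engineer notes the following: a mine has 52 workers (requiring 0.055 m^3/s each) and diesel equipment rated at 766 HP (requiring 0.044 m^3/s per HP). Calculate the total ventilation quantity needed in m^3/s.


36.564 m^3/s

Airflow for workers:
Q_people = 52 * 0.055 = 2.86 m^3/s
Airflow for diesel equipment:
Q_diesel = 766 * 0.044 = 33.704 m^3/s
Total ventilation:
Q_total = 2.86 + 33.704
= 36.564 m^3/s


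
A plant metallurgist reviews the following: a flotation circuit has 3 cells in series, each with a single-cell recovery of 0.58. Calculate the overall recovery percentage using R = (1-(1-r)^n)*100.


Complement of single-cell recovery:
1 - r = 1 - 0.58 = 0.42
Raise to power n:
(1 - r)^3 = 0.42^3 = 0.074088
Overall recovery:
R = (1 - 0.074088) * 100
= 92.5912%

92.5912%


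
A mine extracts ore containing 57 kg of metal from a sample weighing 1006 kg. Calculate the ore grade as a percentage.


5.666%

Ore grade = (metal mass / ore mass) * 100
= (57 / 1006) * 100
= 0.05666003976 * 100
= 5.666%


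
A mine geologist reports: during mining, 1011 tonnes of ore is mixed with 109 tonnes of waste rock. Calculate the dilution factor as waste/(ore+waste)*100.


9.7321%

Total material = ore + waste
= 1011 + 109 = 1120 tonnes
Dilution = waste / total * 100
= 109 / 1120 * 100
= 0.09732142857 * 100
= 9.7321%
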